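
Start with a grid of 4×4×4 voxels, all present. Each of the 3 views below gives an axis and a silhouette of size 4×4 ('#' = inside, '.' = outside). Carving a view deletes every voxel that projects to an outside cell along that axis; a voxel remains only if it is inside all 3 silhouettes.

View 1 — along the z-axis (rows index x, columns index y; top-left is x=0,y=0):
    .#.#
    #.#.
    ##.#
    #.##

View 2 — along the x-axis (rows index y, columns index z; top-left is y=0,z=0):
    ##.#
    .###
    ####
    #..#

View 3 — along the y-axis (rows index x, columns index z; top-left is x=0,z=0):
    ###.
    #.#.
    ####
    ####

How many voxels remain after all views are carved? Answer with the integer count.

before carving: 64 voxels (4×4×4)
  1. axis=2 (XY plane), |mask|=10  ⇒  voxels=40
  2. axis=0 (YZ plane), |mask|=12  ⇒  voxels=29
  3. axis=1 (XZ plane), |mask|=13  ⇒  voxels=23

remaining voxels: 23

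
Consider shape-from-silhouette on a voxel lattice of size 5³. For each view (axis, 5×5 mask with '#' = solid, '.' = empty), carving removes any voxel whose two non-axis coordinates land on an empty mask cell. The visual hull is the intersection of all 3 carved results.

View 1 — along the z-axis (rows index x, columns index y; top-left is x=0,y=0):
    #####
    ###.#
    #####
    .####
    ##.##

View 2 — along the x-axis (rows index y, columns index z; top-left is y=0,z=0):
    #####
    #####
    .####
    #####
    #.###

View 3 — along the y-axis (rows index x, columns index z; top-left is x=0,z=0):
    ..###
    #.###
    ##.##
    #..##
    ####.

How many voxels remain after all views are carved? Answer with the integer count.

initial block: 5^3 = 125
V1 z: intersect with XY mask (22 set) -- 110 left
V2 x: intersect with YZ mask (23 set) -- 101 left
V3 y: intersect with XZ mask (18 set) -- 74 left

remaining voxels: 74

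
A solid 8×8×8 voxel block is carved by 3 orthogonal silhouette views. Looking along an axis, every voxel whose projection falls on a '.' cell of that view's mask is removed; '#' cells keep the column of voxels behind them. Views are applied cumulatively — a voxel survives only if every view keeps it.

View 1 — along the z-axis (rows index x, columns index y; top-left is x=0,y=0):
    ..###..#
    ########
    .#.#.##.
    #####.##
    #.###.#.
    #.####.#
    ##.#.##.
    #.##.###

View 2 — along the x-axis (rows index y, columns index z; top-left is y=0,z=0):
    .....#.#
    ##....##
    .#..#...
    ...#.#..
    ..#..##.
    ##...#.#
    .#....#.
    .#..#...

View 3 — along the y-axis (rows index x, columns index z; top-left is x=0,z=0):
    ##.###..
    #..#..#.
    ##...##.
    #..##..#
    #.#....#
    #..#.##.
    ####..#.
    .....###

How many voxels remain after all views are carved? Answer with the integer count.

51 voxels

initial block: 8^3 = 512
step 1: project along z, AND mask (45/64) → |grid| = 360
step 2: project along x, AND mask (21/64) → |grid| = 113
step 3: project along y, AND mask (31/64) → |grid| = 51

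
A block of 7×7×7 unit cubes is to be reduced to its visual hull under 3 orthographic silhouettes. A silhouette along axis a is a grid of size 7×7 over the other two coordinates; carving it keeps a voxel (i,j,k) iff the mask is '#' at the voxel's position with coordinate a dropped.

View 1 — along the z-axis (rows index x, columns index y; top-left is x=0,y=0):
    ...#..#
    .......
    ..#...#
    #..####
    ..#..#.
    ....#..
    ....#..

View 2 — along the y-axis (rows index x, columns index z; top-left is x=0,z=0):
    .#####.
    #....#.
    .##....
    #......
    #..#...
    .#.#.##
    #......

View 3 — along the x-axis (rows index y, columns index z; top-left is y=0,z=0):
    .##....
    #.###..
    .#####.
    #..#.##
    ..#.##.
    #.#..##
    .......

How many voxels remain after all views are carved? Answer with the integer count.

before carving: 343 voxels (7×7×7)
[1] z-view keeps 13 columns → grid now 91
[2] y-view keeps 17 columns → grid now 28
[3] x-view keeps 22 columns → grid now 9

remaining voxels: 9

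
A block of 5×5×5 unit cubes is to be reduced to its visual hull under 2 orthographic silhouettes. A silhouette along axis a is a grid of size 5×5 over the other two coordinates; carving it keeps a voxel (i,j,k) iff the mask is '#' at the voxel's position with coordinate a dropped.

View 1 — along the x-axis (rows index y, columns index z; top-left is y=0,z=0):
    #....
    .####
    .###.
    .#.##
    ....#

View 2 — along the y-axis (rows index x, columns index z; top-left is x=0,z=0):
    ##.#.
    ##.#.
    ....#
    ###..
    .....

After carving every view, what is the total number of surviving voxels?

full grid |V| = 125
  1. axis=0 (YZ plane), |mask|=12  ⇒  voxels=60
  2. axis=1 (XZ plane), |mask|=10  ⇒  voxels=23

|visual hull| = 23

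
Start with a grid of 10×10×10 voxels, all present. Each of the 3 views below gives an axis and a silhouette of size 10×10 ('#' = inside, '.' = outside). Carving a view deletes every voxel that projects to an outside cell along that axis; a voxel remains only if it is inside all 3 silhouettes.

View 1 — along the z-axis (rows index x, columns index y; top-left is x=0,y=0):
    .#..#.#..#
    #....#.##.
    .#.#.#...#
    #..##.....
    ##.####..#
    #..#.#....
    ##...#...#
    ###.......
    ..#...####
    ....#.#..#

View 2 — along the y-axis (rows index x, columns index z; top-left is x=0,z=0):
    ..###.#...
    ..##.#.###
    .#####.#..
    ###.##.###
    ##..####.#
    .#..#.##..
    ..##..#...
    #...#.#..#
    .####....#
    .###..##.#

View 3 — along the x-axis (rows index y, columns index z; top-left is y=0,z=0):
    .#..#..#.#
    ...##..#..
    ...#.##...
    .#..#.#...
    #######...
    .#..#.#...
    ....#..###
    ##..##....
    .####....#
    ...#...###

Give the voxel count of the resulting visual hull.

initial block: 10^3 = 1000
carve view 1 (along z, XY-mask fill 40/100): 400 voxels remain
carve view 2 (along y, XZ-mask fill 53/100): 216 voxels remain
carve view 3 (along x, YZ-mask fill 40/100): 93 voxels remain

|visual hull| = 93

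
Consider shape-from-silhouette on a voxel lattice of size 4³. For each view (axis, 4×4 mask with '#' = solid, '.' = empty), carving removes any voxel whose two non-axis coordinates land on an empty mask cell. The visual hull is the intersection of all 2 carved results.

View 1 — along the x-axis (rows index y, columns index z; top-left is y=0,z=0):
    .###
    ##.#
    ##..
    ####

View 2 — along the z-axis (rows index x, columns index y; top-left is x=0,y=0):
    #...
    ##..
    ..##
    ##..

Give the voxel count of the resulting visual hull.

full grid |V| = 64
carve view 1 (along x, YZ-mask fill 12/16): 48 voxels remain
carve view 2 (along z, XY-mask fill 7/16): 21 voxels remain

voxel count = 21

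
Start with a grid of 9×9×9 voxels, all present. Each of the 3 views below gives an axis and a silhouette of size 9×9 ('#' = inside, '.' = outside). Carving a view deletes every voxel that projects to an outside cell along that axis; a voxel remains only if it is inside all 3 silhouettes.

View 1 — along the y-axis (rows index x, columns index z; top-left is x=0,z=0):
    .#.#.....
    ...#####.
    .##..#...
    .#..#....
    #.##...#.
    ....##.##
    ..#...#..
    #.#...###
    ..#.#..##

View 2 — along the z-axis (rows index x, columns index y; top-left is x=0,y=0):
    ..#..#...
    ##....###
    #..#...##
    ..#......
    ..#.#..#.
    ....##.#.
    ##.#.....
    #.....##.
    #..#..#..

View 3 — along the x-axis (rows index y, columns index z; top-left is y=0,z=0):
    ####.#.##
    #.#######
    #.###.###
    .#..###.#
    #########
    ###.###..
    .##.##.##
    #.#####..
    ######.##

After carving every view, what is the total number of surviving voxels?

74 voxels

initial block: 9^3 = 729
[1] y-view keeps 31 columns → grid now 279
[2] z-view keeps 27 columns → grid now 100
[3] x-view keeps 62 columns → grid now 74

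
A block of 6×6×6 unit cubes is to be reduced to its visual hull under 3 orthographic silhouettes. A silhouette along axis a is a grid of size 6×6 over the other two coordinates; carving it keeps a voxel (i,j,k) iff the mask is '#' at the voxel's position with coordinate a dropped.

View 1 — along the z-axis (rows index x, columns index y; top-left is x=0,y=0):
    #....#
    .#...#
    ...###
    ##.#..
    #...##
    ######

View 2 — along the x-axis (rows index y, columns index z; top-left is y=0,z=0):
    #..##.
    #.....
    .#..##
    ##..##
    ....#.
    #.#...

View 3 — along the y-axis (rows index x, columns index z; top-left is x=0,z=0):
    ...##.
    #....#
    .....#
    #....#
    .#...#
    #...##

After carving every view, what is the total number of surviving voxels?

before carving: 216 voxels (6×6×6)
  1. axis=2 (XY plane), |mask|=19  ⇒  voxels=114
  2. axis=0 (YZ plane), |mask|=14  ⇒  voxels=43
  3. axis=1 (XZ plane), |mask|=12  ⇒  voxels=19

voxel count = 19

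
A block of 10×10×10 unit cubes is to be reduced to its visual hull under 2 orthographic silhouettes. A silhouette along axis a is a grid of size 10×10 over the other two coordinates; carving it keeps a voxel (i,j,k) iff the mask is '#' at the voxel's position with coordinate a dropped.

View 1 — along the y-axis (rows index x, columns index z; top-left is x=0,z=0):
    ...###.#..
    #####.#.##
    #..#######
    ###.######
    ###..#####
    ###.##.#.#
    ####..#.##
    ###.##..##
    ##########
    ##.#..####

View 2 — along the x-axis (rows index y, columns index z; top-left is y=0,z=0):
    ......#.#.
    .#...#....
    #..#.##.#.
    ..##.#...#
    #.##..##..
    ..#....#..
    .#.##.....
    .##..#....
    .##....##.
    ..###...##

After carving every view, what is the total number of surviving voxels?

256 voxels

before carving: 1000 voxels (10×10×10)
[1] y-view keeps 75 columns → grid now 750
[2] x-view keeps 35 columns → grid now 256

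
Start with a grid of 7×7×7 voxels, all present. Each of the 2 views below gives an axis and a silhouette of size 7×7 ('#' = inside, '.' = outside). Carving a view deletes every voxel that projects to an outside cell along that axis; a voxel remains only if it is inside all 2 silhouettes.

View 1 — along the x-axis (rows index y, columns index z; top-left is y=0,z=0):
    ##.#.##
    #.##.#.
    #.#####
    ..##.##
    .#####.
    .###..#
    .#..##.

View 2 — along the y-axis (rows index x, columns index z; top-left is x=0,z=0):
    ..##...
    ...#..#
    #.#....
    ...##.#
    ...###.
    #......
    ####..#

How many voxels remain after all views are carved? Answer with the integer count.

start: 7×7×7 = 343 voxels
V1 x: intersect with YZ mask (31 set) -- 217 left
V2 y: intersect with XZ mask (18 set) -- 82 left

voxel count = 82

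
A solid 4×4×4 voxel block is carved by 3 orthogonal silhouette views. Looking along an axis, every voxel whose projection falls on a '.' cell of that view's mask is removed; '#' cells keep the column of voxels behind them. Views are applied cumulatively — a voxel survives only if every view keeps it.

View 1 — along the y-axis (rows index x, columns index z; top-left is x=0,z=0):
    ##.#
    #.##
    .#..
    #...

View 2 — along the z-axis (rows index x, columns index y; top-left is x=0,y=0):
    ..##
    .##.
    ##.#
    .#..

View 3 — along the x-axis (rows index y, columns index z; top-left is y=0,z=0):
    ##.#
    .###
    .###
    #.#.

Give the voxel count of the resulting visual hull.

voxel count = 9

full grid |V| = 64
[1] y-view keeps 8 columns → grid now 32
[2] z-view keeps 8 columns → grid now 16
[3] x-view keeps 11 columns → grid now 9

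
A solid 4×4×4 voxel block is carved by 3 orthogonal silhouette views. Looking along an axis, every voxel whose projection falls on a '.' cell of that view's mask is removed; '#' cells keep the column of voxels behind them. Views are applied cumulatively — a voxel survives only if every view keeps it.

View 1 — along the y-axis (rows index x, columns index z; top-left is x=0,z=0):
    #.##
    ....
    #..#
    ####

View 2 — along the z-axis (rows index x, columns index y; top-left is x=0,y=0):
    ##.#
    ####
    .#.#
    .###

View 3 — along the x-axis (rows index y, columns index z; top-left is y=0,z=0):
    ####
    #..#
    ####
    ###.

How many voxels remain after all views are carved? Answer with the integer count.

19 voxels

before carving: 64 voxels (4×4×4)
[1] y-view keeps 9 columns → grid now 36
[2] z-view keeps 12 columns → grid now 25
[3] x-view keeps 13 columns → grid now 19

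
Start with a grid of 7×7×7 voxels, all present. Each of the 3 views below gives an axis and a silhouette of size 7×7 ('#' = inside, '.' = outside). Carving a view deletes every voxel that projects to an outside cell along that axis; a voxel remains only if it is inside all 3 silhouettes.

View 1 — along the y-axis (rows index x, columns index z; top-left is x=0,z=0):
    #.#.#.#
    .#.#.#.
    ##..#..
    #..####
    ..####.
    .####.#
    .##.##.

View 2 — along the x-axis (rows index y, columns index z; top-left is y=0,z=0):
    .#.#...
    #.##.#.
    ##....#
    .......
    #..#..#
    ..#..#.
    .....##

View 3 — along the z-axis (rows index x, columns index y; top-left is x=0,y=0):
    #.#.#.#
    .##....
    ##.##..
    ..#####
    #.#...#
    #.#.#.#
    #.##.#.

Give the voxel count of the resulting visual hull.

full grid |V| = 343
after view 1 [y-axis, 28 of 49 cells solid] → remaining = 196
after view 2 [x-axis, 16 of 49 cells solid] → remaining = 58
after view 3 [z-axis, 26 of 49 cells solid] → remaining = 32

32 voxels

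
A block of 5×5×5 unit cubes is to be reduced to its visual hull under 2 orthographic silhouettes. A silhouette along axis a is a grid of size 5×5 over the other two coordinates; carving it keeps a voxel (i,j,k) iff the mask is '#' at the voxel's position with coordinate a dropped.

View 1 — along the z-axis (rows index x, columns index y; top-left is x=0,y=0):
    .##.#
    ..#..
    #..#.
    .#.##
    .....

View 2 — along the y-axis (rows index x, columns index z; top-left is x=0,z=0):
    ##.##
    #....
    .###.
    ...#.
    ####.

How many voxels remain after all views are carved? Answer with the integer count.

start: 5×5×5 = 125 voxels
  1. axis=2 (XY plane), |mask|=9  ⇒  voxels=45
  2. axis=1 (XZ plane), |mask|=13  ⇒  voxels=22

voxel count = 22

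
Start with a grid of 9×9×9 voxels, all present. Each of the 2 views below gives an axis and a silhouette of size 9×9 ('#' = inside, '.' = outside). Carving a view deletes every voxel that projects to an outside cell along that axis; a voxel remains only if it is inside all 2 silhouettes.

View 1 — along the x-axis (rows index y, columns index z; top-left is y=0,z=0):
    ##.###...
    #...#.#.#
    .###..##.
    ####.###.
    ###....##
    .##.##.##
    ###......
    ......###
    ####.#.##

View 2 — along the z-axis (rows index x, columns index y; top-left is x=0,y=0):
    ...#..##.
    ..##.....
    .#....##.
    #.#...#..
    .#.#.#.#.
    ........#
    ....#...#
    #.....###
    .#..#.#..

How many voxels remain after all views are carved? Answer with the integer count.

voxel count = 117

full grid |V| = 729
[1] x-view keeps 45 columns → grid now 405
[2] z-view keeps 25 columns → grid now 117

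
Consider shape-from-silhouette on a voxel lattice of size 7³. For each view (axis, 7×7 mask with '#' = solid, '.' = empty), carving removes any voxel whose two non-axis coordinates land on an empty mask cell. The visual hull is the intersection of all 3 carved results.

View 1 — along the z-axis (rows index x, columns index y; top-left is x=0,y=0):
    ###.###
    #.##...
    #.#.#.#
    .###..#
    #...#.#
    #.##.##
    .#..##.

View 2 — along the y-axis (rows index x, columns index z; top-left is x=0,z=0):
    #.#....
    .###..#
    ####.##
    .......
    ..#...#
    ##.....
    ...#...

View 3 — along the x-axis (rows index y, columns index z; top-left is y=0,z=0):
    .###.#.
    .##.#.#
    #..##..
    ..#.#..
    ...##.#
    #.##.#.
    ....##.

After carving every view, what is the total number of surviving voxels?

|visual hull| = 26

full grid |V| = 343
step 1: project along z, AND mask (28/49) → |grid| = 196
step 2: project along y, AND mask (17/49) → |grid| = 67
step 3: project along x, AND mask (22/49) → |grid| = 26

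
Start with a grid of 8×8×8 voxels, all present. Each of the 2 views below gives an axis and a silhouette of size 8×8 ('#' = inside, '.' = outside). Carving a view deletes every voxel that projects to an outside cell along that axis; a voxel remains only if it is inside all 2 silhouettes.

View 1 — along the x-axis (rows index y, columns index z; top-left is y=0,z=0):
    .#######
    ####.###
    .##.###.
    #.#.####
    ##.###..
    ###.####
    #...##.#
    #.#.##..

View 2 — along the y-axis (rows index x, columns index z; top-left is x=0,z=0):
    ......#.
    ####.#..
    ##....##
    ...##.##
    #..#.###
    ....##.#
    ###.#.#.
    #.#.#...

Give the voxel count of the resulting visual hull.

voxel count = 169

initial block: 8^3 = 512
  1. axis=0 (YZ plane), |mask|=45  ⇒  voxels=360
  2. axis=1 (XZ plane), |mask|=30  ⇒  voxels=169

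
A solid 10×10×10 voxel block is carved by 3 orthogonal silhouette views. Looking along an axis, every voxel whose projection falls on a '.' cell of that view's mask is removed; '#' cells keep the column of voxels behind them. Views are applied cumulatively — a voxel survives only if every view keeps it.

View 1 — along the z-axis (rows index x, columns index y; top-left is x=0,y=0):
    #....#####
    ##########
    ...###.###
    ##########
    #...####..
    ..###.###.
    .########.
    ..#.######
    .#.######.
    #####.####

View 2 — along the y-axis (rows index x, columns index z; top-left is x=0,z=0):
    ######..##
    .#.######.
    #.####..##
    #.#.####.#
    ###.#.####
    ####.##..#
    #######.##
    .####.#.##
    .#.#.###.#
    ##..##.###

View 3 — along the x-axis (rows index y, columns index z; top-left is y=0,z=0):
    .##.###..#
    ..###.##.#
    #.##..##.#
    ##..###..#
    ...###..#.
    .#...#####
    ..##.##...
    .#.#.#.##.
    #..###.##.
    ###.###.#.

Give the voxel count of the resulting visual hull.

initial block: 10^3 = 1000
step 1: project along z, AND mask (74/100) → |grid| = 740
step 2: project along y, AND mask (73/100) → |grid| = 538
step 3: project along x, AND mask (56/100) → |grid| = 293

voxel count = 293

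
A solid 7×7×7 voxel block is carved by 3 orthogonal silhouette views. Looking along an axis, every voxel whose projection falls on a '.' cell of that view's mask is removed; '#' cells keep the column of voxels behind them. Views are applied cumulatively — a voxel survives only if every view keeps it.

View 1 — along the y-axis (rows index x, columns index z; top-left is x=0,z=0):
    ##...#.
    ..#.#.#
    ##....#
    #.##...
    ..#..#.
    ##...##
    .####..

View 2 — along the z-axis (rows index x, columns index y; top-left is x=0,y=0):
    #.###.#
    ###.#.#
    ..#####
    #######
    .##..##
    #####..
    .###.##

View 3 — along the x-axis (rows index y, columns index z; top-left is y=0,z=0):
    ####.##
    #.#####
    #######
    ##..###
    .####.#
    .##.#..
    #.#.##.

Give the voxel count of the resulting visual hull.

voxel count = 88

start: 7×7×7 = 343 voxels
after view 1 [y-axis, 22 of 49 cells solid] → remaining = 154
after view 2 [z-axis, 36 of 49 cells solid] → remaining = 114
after view 3 [x-axis, 36 of 49 cells solid] → remaining = 88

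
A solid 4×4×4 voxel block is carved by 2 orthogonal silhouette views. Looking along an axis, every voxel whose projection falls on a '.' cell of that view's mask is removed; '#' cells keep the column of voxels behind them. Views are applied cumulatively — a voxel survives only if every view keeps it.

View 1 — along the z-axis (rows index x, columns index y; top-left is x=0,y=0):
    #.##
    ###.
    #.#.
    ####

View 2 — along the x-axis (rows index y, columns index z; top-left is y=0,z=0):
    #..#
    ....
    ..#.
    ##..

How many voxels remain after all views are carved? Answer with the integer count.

16 voxels

start: 4×4×4 = 64 voxels
  1. axis=2 (XY plane), |mask|=12  ⇒  voxels=48
  2. axis=0 (YZ plane), |mask|=5  ⇒  voxels=16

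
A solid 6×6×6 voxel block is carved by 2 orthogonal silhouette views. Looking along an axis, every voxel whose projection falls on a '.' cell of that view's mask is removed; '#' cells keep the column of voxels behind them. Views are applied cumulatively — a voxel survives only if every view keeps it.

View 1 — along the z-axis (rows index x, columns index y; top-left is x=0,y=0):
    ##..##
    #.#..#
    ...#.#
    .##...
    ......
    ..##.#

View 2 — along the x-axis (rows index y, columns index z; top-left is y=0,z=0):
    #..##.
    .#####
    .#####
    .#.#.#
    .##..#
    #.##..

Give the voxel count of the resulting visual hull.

voxel count = 52

start: 6×6×6 = 216 voxels
  1. axis=2 (XY plane), |mask|=14  ⇒  voxels=84
  2. axis=0 (YZ plane), |mask|=22  ⇒  voxels=52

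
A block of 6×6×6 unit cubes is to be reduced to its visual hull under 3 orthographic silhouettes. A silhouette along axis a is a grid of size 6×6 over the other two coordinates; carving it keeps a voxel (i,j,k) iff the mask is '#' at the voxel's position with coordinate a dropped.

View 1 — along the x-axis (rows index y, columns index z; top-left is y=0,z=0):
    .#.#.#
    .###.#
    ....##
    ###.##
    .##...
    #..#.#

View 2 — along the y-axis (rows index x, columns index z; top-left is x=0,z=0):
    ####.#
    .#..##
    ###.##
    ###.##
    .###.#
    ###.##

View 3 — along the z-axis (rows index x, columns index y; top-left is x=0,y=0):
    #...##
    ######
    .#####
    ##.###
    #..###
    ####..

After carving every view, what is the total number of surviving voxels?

before carving: 216 voxels (6×6×6)
  1. axis=0 (YZ plane), |mask|=19  ⇒  voxels=114
  2. axis=1 (XZ plane), |mask|=27  ⇒  voxels=91
  3. axis=2 (XY plane), |mask|=27  ⇒  voxels=69

69 voxels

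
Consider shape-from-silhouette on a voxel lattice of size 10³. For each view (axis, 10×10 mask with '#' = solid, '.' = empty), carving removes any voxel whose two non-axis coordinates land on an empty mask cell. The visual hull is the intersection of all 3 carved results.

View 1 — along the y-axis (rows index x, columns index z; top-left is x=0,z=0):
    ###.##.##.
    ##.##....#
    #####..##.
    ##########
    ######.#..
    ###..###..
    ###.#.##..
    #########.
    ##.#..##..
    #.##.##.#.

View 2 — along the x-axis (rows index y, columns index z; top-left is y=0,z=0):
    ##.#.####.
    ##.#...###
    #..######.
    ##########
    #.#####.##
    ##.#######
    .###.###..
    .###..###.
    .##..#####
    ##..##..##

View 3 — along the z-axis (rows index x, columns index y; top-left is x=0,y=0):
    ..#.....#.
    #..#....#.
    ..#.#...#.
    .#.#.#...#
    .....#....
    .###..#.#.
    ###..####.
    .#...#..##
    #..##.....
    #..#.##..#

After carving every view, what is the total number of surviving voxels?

182 voxels

before carving: 1000 voxels (10×10×10)
after view 1 [y-axis, 68 of 100 cells solid] → remaining = 680
after view 2 [x-axis, 72 of 100 cells solid] → remaining = 490
after view 3 [z-axis, 37 of 100 cells solid] → remaining = 182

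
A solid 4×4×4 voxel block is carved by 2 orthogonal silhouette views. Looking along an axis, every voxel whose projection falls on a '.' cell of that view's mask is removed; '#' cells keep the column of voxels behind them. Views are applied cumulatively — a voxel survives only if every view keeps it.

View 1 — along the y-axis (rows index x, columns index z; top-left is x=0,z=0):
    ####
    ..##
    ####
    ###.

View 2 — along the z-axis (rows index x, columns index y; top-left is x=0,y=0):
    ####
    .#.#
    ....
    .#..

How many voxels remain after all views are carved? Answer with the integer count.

remaining voxels: 23

start: 4×4×4 = 64 voxels
after view 1 [y-axis, 13 of 16 cells solid] → remaining = 52
after view 2 [z-axis, 7 of 16 cells solid] → remaining = 23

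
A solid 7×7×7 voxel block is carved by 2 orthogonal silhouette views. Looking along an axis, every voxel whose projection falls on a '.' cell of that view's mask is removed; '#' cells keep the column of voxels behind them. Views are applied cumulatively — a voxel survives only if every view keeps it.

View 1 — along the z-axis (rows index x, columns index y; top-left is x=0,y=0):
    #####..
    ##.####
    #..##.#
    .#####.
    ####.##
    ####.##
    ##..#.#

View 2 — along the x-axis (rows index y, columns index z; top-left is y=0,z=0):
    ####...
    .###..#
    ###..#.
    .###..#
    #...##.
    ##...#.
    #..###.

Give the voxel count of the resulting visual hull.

start: 7×7×7 = 343 voxels
[1] z-view keeps 36 columns → grid now 252
[2] x-view keeps 26 columns → grid now 135

remaining voxels: 135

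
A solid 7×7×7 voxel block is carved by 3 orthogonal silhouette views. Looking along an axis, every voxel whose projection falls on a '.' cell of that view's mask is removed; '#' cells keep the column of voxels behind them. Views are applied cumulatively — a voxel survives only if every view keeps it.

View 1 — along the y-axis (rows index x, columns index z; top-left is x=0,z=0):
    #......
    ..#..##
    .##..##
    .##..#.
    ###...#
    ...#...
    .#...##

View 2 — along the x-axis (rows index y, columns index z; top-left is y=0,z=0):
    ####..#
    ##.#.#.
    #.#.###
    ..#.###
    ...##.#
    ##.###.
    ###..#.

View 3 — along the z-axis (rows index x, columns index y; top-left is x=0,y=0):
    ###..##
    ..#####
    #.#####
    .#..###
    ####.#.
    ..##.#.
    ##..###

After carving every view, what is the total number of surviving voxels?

voxel count = 60

full grid |V| = 343
after view 1 [y-axis, 19 of 49 cells solid] → remaining = 133
after view 2 [x-axis, 30 of 49 cells solid] → remaining = 82
after view 3 [z-axis, 33 of 49 cells solid] → remaining = 60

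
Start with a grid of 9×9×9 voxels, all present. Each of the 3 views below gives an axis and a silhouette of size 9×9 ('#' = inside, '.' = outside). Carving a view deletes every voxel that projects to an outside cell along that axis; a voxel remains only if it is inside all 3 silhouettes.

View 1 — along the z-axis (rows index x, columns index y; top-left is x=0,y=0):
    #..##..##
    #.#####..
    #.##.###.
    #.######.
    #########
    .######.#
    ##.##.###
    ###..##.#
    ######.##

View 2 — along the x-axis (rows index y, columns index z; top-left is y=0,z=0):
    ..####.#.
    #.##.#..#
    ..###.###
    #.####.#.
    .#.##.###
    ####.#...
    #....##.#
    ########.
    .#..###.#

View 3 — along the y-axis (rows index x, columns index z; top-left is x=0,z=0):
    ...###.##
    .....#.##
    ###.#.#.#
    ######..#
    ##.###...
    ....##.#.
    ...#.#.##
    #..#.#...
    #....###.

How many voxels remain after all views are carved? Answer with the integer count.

full grid |V| = 729
[1] z-view keeps 61 columns → grid now 549
[2] x-view keeps 50 columns → grid now 338
[3] y-view keeps 40 columns → grid now 172

remaining voxels: 172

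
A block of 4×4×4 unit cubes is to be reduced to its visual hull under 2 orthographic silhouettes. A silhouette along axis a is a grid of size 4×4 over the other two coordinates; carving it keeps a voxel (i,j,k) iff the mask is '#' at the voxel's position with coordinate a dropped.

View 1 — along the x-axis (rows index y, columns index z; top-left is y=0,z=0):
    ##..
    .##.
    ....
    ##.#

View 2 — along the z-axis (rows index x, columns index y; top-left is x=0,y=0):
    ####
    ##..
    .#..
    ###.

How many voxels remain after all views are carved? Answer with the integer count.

voxel count = 17

start: 4×4×4 = 64 voxels
after view 1 [x-axis, 7 of 16 cells solid] → remaining = 28
after view 2 [z-axis, 10 of 16 cells solid] → remaining = 17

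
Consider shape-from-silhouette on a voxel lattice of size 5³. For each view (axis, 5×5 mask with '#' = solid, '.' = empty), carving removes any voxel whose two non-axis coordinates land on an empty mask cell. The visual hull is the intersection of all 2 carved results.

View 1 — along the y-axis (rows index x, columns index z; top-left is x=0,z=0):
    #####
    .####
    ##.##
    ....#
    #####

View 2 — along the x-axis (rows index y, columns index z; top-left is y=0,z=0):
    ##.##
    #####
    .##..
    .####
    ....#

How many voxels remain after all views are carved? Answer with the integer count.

voxel count = 63

start: 5×5×5 = 125 voxels
carve view 1 (along y, XZ-mask fill 19/25): 95 voxels remain
carve view 2 (along x, YZ-mask fill 16/25): 63 voxels remain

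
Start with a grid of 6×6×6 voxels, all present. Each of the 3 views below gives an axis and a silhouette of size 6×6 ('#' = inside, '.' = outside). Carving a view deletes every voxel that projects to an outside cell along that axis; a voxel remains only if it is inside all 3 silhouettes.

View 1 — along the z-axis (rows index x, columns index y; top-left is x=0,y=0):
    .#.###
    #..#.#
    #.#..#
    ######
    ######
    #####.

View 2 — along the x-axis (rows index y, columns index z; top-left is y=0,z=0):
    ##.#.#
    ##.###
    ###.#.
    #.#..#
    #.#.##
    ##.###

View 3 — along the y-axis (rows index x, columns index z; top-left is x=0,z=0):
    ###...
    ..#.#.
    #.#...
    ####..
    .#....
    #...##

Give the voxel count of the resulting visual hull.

full grid |V| = 216
after view 1 [z-axis, 27 of 36 cells solid] → remaining = 162
after view 2 [x-axis, 25 of 36 cells solid] → remaining = 112
after view 3 [y-axis, 15 of 36 cells solid] → remaining = 46

46 voxels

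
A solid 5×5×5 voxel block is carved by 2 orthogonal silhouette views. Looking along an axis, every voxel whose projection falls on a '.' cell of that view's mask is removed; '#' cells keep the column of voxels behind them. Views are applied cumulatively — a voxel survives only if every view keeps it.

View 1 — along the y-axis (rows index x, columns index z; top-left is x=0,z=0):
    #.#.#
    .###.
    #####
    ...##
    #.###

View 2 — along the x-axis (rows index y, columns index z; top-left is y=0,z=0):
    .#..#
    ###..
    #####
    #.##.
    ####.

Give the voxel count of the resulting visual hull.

remaining voxels: 56

full grid |V| = 125
V1 y: intersect with XZ mask (17 set) -- 85 left
V2 x: intersect with YZ mask (17 set) -- 56 left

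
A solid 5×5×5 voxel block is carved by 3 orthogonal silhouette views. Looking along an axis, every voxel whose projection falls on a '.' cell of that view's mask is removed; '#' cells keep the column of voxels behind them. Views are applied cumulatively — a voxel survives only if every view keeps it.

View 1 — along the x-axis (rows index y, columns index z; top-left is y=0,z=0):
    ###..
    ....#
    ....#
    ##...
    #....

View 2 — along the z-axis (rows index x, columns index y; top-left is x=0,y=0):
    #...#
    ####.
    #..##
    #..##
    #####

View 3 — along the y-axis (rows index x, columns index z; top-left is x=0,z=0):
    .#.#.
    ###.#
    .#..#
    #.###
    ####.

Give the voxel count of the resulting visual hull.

before carving: 125 voxels (5×5×5)
V1 x: intersect with YZ mask (8 set) -- 40 left
V2 z: intersect with XY mask (17 set) -- 31 left
V3 y: intersect with XZ mask (16 set) -- 20 left

|visual hull| = 20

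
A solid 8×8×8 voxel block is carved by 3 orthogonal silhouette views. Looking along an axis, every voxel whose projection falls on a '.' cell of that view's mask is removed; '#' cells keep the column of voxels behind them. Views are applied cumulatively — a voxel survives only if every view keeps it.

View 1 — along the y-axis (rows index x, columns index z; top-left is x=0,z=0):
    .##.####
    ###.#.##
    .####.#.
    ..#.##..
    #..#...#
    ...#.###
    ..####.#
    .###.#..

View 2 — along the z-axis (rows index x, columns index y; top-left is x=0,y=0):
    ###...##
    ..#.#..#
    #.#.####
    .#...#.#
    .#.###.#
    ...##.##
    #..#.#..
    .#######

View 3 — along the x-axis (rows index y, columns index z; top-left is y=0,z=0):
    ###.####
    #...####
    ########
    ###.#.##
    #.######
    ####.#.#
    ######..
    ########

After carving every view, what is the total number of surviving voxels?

full grid |V| = 512
  1. axis=1 (XZ plane), |mask|=36  ⇒  voxels=288
  2. axis=2 (XY plane), |mask|=36  ⇒  voxels=161
  3. axis=0 (YZ plane), |mask|=53  ⇒  voxels=133

133 voxels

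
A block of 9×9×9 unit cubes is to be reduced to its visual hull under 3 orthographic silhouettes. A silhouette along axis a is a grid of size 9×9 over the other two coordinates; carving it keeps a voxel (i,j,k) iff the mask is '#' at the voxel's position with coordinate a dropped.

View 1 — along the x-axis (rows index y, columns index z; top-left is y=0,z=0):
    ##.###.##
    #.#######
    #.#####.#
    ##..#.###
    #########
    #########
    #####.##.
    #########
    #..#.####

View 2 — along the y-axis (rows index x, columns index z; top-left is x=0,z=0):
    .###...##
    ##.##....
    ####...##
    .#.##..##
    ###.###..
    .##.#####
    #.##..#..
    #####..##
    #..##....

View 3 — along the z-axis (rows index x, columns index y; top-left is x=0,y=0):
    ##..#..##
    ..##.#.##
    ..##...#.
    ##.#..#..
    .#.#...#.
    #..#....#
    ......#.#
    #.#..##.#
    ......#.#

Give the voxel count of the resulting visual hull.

full grid |V| = 729
[1] x-view keeps 68 columns → grid now 612
[2] y-view keeps 47 columns → grid now 354
[3] z-view keeps 32 columns → grid now 137

voxel count = 137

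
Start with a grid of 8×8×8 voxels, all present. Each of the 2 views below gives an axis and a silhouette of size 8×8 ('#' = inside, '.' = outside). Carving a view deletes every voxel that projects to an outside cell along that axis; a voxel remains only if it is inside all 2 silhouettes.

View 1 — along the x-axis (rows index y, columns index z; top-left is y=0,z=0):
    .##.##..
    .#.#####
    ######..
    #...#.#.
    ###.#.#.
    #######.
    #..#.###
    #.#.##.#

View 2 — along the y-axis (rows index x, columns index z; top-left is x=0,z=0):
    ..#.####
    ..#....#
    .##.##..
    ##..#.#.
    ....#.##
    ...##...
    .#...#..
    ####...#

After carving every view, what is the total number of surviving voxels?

start: 8×8×8 = 512 voxels
[1] x-view keeps 41 columns → grid now 328
[2] y-view keeps 27 columns → grid now 140

voxel count = 140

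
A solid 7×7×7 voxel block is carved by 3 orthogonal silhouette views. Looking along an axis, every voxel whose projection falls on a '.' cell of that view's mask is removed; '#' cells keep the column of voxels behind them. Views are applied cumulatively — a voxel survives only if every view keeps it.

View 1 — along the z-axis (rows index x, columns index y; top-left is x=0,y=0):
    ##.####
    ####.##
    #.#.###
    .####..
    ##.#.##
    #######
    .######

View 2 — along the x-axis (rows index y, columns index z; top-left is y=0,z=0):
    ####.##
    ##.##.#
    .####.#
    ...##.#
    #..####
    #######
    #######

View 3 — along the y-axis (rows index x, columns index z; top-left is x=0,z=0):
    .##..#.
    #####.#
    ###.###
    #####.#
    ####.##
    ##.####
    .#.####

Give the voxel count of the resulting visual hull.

full grid |V| = 343
V1 z: intersect with XY mask (39 set) -- 273 left
V2 x: intersect with YZ mask (38 set) -- 212 left
V3 y: intersect with XZ mask (38 set) -- 166 left

166 voxels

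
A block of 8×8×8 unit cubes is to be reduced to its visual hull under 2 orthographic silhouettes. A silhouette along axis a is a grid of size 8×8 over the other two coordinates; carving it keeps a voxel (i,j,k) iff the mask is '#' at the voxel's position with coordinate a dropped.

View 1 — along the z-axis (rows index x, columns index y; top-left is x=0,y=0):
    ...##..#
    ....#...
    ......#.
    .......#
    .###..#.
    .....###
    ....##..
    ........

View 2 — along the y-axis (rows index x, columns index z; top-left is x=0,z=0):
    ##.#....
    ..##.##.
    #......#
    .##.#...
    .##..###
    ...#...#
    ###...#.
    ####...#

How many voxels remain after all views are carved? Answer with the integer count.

start: 8×8×8 = 512 voxels
carve view 1 (along z, XY-mask fill 15/64): 120 voxels remain
carve view 2 (along y, XZ-mask fill 28/64): 52 voxels remain

remaining voxels: 52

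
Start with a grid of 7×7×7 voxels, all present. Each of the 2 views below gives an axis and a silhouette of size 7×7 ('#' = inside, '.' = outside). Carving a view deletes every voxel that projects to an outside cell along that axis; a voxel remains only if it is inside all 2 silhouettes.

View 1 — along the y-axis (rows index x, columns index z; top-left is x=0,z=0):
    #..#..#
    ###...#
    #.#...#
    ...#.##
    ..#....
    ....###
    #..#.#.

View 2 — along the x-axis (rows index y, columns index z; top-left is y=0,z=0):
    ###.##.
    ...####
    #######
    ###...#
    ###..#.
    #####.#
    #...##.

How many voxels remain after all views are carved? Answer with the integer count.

start: 7×7×7 = 343 voxels
after view 1 [y-axis, 20 of 49 cells solid] → remaining = 140
after view 2 [x-axis, 33 of 49 cells solid] → remaining = 93

|visual hull| = 93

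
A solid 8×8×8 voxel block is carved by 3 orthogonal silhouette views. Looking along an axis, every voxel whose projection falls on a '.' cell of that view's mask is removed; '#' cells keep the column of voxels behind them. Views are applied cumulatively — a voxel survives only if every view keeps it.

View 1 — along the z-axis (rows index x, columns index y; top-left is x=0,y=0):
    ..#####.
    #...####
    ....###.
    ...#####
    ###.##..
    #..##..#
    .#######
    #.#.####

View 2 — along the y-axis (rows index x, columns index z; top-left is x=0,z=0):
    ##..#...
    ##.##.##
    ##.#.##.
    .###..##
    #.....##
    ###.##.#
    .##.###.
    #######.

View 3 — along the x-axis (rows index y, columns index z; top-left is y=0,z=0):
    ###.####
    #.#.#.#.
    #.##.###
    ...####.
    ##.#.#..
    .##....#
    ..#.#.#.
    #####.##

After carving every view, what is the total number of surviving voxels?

before carving: 512 voxels (8×8×8)
after view 1 [z-axis, 40 of 64 cells solid] → remaining = 320
after view 2 [y-axis, 40 of 64 cells solid] → remaining = 201
after view 3 [x-axis, 38 of 64 cells solid] → remaining = 116

remaining voxels: 116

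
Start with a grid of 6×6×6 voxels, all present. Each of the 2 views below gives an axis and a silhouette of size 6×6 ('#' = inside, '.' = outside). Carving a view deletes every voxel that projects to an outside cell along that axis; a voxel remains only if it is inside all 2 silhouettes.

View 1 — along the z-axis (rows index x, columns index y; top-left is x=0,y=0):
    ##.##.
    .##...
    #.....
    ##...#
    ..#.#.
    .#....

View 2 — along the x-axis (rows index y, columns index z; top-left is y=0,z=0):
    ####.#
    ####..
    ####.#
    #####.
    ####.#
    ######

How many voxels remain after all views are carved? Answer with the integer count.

|visual hull| = 62

before carving: 216 voxels (6×6×6)
after view 1 [z-axis, 13 of 36 cells solid] → remaining = 78
after view 2 [x-axis, 30 of 36 cells solid] → remaining = 62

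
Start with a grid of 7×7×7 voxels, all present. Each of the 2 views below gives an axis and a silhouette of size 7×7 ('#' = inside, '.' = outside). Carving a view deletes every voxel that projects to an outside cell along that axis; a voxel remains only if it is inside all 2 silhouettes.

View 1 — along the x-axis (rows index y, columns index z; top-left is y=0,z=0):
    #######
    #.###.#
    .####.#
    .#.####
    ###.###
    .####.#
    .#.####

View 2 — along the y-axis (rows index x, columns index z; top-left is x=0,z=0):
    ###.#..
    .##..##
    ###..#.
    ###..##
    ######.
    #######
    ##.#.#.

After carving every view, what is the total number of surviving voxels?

voxel count = 174

full grid |V| = 343
carve view 1 (along x, YZ-mask fill 38/49): 266 voxels remain
carve view 2 (along y, XZ-mask fill 34/49): 174 voxels remain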